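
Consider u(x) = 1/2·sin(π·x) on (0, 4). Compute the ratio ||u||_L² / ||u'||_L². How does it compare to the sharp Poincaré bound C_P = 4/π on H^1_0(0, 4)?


||u||_L² / ||u'||_L² = 1/π < C_P = 4/π.

u(x) = 1/2·sin(π·x), so u'(x) = π*cos(π*x)/2.
Writing u(x) = A·sin(kπx/L) with A = 1/2 and k = 4, use ∫_0^L sin²(kπx/L) dx = L/2 and ∫_0^L cos²(kπx/L) dx = L/2.
u² = 1/4·sin²(π·x) and (u')² = π^2/4·cos²(π·x), and each of sin², cos² integrates to L/2 = 2 over (0, 4).
∫_0^4 u² dx = 1/2, so ||u||_L² = sqrt(2)/2.
∫_0^4 (u')² dx = π^2/2, so ||u'||_L² = sqrt(2)*π/2.
Ratio ||u||_L² / ||u'||_L² = 1/π.
Sharp Poincaré constant on H^1_0(0, 4) is C_P = L/π = 4/π, achieved by sin(π/4·x).
This is the k = 4 harmonic; the ratio L/(kπ) is strictly less than C_P = L/π, consistent with the sharp inequality ||u||_L² ≤ C_P ||u'||_L².


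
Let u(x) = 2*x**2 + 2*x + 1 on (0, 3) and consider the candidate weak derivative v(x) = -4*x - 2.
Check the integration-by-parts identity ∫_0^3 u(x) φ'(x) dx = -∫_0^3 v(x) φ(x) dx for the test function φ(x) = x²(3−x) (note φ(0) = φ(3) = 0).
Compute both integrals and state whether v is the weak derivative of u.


LHS = -621/10, RHS = 621/10. No, v is not the weak derivative of u.

u(x) = 2*x**2 + 2*x + 1, classical derivative u'(x) = 4*x + 2.
φ(x) = x²(3−x), so φ'(x) = 3*x*(2 - x).
Note φ(0) = φ(3) = 0, so the boundary term u·φ vanishes.
LHS = ∫_0^3 u(x) φ'(x) dx = ∫_0^3 (-6*x^4 + 6*x^3 + 9*x^2 + 6*x) dx. Term by term:
  ∫_0^3 -6*x^4 dx = -1458/5;  ∫_0^3 6*x^3 dx = 243/2;  ∫_0^3 9*x^2 dx = 81;
  ∫_0^3 6*x dx = 27.
Sum: -1458/5 + 243/2 + 81 + 27 = -621/10.
So LHS = -621/10.
∫_0^3 v(x) φ(x) dx = ∫_0^3 (4*x^4 - 10*x^3 - 6*x^2) dx. Term by term:
  ∫_0^3 4*x^4 dx = 972/5;  ∫_0^3 -10*x^3 dx = -405/2;  ∫_0^3 -6*x^2 dx = -54.
Sum: 972/5 − 405/2 − 54 = -621/10.
So RHS = -∫_0^3 v(x) φ(x) dx = 621/10.
LHS − RHS = -621/5 ≠ 0, so the identity fails.
(For a valid weak derivative the identity must hold for EVERY test function, in particular this one. The failure shows v is NOT the weak derivative of u.)
Correct weak derivative would be u'(x) = 4*x + 2.


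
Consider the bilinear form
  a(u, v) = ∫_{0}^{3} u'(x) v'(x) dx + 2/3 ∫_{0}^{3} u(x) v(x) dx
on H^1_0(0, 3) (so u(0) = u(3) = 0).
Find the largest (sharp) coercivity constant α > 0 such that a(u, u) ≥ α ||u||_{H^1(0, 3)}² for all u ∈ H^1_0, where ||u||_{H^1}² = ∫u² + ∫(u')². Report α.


α = (6 + π^2)/(9 + π^2)

Coercivity of a(·,·) on H^1_0(0, 3) means a(u, u) ≥ α ||u||_{H^1}² for every u ∈ H^1_0.
The interval has length L = 3, and Poincaré/coercivity depend only on L. Here a(u, u) = ∫(u')² + (2/3)·∫u².
Here 0 < c = 2/3 < 1. The condition a(u,u) ≥ α||u||_{H^1}² reads (1−α)∫(u')² ≥ (α−c)∫u². Any admissible α is ≤ 1 (rapidly oscillating u have ∫u²/∫(u')² → 0), and α = 1 would force 0 ≥ (1−c)∫u², impossible since c < 1; so 1−α > 0. By the sharp Poincaré inequality on H^1_0 of an interval of length L, ∫(u')² ≥ (π/L)²∫u² with equality for the first sine mode sin(π(x−x₀)/L) (x₀ the left endpoint), so the inequality holds for all u iff (1−α)(π/L)² ≥ α − c, i.e. α ≤ ((π/L)² + c)/((π/L)² + 1) = (1 + c(L/π)²)/(1 + (L/π)²). With (π/L)² = π^2/9 and c = 2/3, the largest admissible constant is α = ((π/L)² + c)/((π/L)² + 1).
Simplifying, α = (6 + π^2)/(9 + π^2).


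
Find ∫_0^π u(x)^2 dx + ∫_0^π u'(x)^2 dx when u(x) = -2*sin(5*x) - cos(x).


||u||_{H^1(0,π)}^2 = 53*π

u'(x) = sin(x) - 10*cos(5*x).
Expand u² and (u')² and integrate term by term on (0, π), using: for integers n ≥ 1, ∫_0^π sin²(nx) dx = ∫_0^π cos²(nx) dx = π/2; for n ≠ n', ∫_0^π sin(nx)sin(n'x) dx = ∫_0^π cos(nx)cos(n'x) dx = 0; and by product-to-sum, ∫_0^π sin(nx)cos(n'x) dx = ½∫_0^π [sin((n+n')x) + sin((n−n')x)] dx, which is 0 when n+n' is even and 2n/(n²−n'²) when n+n' is odd (it need not vanish on (0, π)).
  u² squared terms: (-1)²·∫cos(x)² dx = 1·π/2 = π/2;  (-2)²·∫sin(5x)² dx = 4·π/2 = 2*π.
  u² cross terms: 2·(-1)·(-2)·∫cos(x)·sin(5x) dx = 4·(0) = 0.
  So ∫_0^π u² dx = π/2 + 2*π + 0 = 5*π/2.
  (u')² squared terms: (-10)²·∫cos(5x)² dx = 100·π/2 = 50*π;  (1)²·∫sin(x)² dx = 1·π/2 = π/2.
  (u')² cross terms: 2·(-10)·(1)·∫cos(5x)·sin(x) dx = -20·(0) = 0.
  So ∫_0^π (u')² dx = 50*π + π/2 + 0 = 101*π/2.
||u||_{H^1}^2 = (5*π/2) + (101*π/2) = 53*π.


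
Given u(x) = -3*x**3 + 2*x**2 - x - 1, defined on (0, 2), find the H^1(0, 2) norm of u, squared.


||u||_{H^1}^2 = 43432/105

The H^1 norm (squared) on an interval (0, L) is
  ||u||_{H^1}^2 = ∫_0^L u(x)^2 dx + ∫_0^L u'(x)^2 dx.
Compute u'(x) = -9*x**2 + 4*x - 1.
Then u(x)^2 = 9*x**6 - 12*x**5 + 10*x**4 + 2*x**3 - 3*x**2 + 2*x + 1 and u'(x)^2 = 81*x**4 - 72*x**3 + 34*x**2 - 8*x + 1.
Integrate each monomial from 0 to 2 using ∫_0^2 c·x^n dx = c·2^(n+1)/(n+1):
  ∫_0^2 u(x)^2 dx = ∫_0^2 (9*x^6 - 12*x^5 + 10*x^4 + 2*x^3 - 3*x^2 + 2*x + 1) dx. Term by term:
    ∫_0^2 9*x^6 dx = 1152/7;  ∫_0^2 -12*x^5 dx = -128;  ∫_0^2 10*x^4 dx = 64;
    ∫_0^2 2*x^3 dx = 8;  ∫_0^2 -3*x^2 dx = -8;  ∫_0^2 2*x dx = 4;
    ∫_0^2 1 dx = 2.
  Sum: 1152/7 − 128 + 64 + 8 − 8 + 4 + 2 = 746/7.
  ∫_0^2 u'(x)^2 dx = ∫_0^2 (81*x^4 - 72*x^3 + 34*x^2 - 8*x + 1) dx. Term by term:
    ∫_0^2 81*x^4 dx = 2592/5;  ∫_0^2 -72*x^3 dx = -288;  ∫_0^2 34*x^2 dx = 272/3;
    ∫_0^2 -8*x dx = -16;  ∫_0^2 1 dx = 2.
  Sum: 2592/5 − 288 + 272/3 − 16 + 2 = 4606/15.
Adding: ||u||_{H^1}^2 = 746/7 + 4606/15 = 43432/105.


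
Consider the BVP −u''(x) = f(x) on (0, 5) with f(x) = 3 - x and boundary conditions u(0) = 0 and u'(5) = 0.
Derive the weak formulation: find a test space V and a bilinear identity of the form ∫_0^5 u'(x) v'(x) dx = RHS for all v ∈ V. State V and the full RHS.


V = {v ∈ H^1(0, 5) : v(0) = 0} (test functions vanish at x = 0 where u is specified); weak form: ∫_0^5 u'v' dx = ∫_0^5 (3 - x) v dx for all v ∈ V.

Multiply both sides by a test function v and integrate from 0 to 5:
  ∫_0^5 −u''(x) v(x) dx = ∫_0^5 f(x) v(x) dx.
Integrate the LHS by parts once:
  ∫_0^5 −u'' v dx = −[u'(x) v(x)]_0^5 + ∫_0^5 u'(x) v'(x) dx.
Thus ∫_0^5 u'(x) v'(x) dx = ∫_0^5 f(x) v(x) dx + [u'(x) v(x)]_0^5.
Choose V so that boundary terms are either known or forced to vanish.
Mixed BC: u(0) = 0 (Dirichlet) and u'(5) = 0 (Neumann). Define V = {v ∈ H^1(0, 5) : v(0) = 0}. Then [u' v]_0^5 = u'(5)·v(5) − u'(0)·0 = 0.
Weak formulation: find u (satisfying any essential BC) such that ∫_0^5 u'(x) v'(x) dx = ∫_0^5 f v dx for all v ∈ V (Dirichlet at 0 absorbed into V; the Neumann datum at x = 5 is zero, so no boundary term remains).
Substituting f(x) = 3 - x, the right-hand side is ∫_0^5 (3 - x) v dx.


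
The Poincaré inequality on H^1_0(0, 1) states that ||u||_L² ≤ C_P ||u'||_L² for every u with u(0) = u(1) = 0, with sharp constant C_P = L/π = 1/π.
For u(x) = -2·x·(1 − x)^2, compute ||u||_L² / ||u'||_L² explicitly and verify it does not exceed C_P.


||u||_L² / ||u'||_L² = sqrt(14)/14 < C_P = 1/π.

u(x) = -2·x·(1 − x)^2, so u'(x) = 2*(1 - 3*x)*(x - 1).
u(x) = -2·x·(1 − x)^2 vanishes at x = 0 and x = 1, so u ∈ H^1_0(0, 1). Differentiate via the product rule and integrate the resulting polynomials term by term.
  ∫_0^1 u² dx = ∫_0^1 (4*x^6 - 16*x^5 + 24*x^4 - 16*x^3 + 4*x^2) dx. Term by term:
    ∫_0^1 4*x^6 dx = 4/7;  ∫_0^1 -16*x^5 dx = -8/3;  ∫_0^1 24*x^4 dx = 24/5;
    ∫_0^1 -16*x^3 dx = -4;  ∫_0^1 4*x^2 dx = 4/3.
  Sum: 4/7 − 8/3 + 24/5 − 4 + 4/3 = 4/105.
  ∫_0^1 (u')² dx = ∫_0^1 (36*x^4 - 96*x^3 + 88*x^2 - 32*x + 4) dx. Term by term:
    ∫_0^1 36*x^4 dx = 36/5;  ∫_0^1 -96*x^3 dx = -24;  ∫_0^1 88*x^2 dx = 88/3;
    ∫_0^1 -32*x dx = -16;  ∫_0^1 4 dx = 4.
  Sum: 36/5 − 24 + 88/3 − 16 + 4 = 8/15.
∫_0^1 u² dx = 4/105, so ||u||_L² = 2*sqrt(105)/105.
∫_0^1 (u')² dx = 8/15, so ||u'||_L² = 2*sqrt(30)/15.
Ratio ||u||_L² / ||u'||_L² = sqrt(14)/14.
Sharp Poincaré constant on H^1_0(0, 1) is C_P = L/π = 1/π, achieved by sin(π·x).
A polynomial bump cannot attain the sharp Poincaré constant (only the first sine eigenfunction does), so the ratio is strictly less than C_P, consistent with ||u||_L² ≤ C_P ||u'||_L².


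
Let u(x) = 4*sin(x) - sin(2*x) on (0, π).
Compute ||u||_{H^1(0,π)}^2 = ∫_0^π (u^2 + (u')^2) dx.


||u||_{H^1(0,π)}^2 = 37*π/2

u'(x) = 4*cos(x) - 2*cos(2*x).
Expand u² and (u')² and integrate term by term on (0, π), using: for integers n ≥ 1, ∫_0^π sin²(nx) dx = ∫_0^π cos²(nx) dx = π/2; for n ≠ n', ∫_0^π sin(nx)sin(n'x) dx = ∫_0^π cos(nx)cos(n'x) dx = 0; and by product-to-sum, ∫_0^π sin(nx)cos(n'x) dx = ½∫_0^π [sin((n+n')x) + sin((n−n')x)] dx, which is 0 when n+n' is even and 2n/(n²−n'²) when n+n' is odd (it need not vanish on (0, π)).
  u² squared terms: (-1)²·∫sin(2x)² dx = 1·π/2 = π/2;  (4)²·∫sin(x)² dx = 16·π/2 = 8*π.
  u² cross terms: 2·(-1)·(4)·∫sin(2x)·sin(x) dx = -8·(0) = 0.
  So ∫_0^π u² dx = π/2 + 8*π + 0 = 17*π/2.
  (u')² squared terms: (-2)²·∫cos(2x)² dx = 4·π/2 = 2*π;  (4)²·∫cos(x)² dx = 16·π/2 = 8*π.
  (u')² cross terms: 2·(-2)·(4)·∫cos(2x)·cos(x) dx = -16·(0) = 0.
  So ∫_0^π (u')² dx = 2*π + 8*π + 0 = 10*π.
||u||_{H^1}^2 = (17*π/2) + (10*π) = 37*π/2.


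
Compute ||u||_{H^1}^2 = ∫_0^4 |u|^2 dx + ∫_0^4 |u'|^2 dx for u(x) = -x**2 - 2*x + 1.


||u||_{H^1}^2 = 3204/5

The H^1 norm (squared) on an interval (0, L) is
  ||u||_{H^1}^2 = ∫_0^L u(x)^2 dx + ∫_0^L u'(x)^2 dx.
Compute u'(x) = -2*x - 2.
Then u(x)^2 = x**4 + 4*x**3 + 2*x**2 - 4*x + 1 and u'(x)^2 = 4*x**2 + 8*x + 4.
Integrate each monomial from 0 to 4 using ∫_0^4 c·x^n dx = c·4^(n+1)/(n+1):
  ∫_0^4 u(x)^2 dx = ∫_0^4 (x^4 + 4*x^3 + 2*x^2 - 4*x + 1) dx. Term by term:
    ∫_0^4 x^4 dx = 1024/5;  ∫_0^4 4*x^3 dx = 256;  ∫_0^4 2*x^2 dx = 128/3;
    ∫_0^4 -4*x dx = -32;  ∫_0^4 1 dx = 4.
  Sum: 1024/5 + 256 + 128/3 − 32 + 4 = 7132/15.
  ∫_0^4 u'(x)^2 dx = ∫_0^4 (4*x^2 + 8*x + 4) dx. Term by term:
    ∫_0^4 4*x^2 dx = 256/3;  ∫_0^4 8*x dx = 64;  ∫_0^4 4 dx = 16.
  Sum: 256/3 + 64 + 16 = 496/3.
Adding: ||u||_{H^1}^2 = 7132/15 + 496/3 = 3204/5.


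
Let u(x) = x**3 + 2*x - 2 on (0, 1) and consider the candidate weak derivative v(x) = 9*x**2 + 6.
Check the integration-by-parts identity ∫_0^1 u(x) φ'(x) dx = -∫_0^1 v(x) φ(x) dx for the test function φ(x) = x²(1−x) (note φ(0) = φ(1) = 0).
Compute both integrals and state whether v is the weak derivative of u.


LHS = -4/15, RHS = -4/5. No, v is not the weak derivative of u.

u(x) = x**3 + 2*x - 2, classical derivative u'(x) = 3*x**2 + 2.
φ(x) = x²(1−x), so φ'(x) = x*(2 - 3*x).
Note φ(0) = φ(1) = 0, so the boundary term u·φ vanishes.
LHS = ∫_0^1 u(x) φ'(x) dx = ∫_0^1 (-3*x^5 + 2*x^4 - 6*x^3 + 10*x^2 - 4*x) dx. Term by term:
  ∫_0^1 -3*x^5 dx = -1/2;  ∫_0^1 2*x^4 dx = 2/5;  ∫_0^1 -6*x^3 dx = -3/2;
  ∫_0^1 10*x^2 dx = 10/3;  ∫_0^1 -4*x dx = -2.
Sum: -1/2 + 2/5 − 3/2 + 10/3 − 2 = -4/15.
So LHS = -4/15.
∫_0^1 v(x) φ(x) dx = ∫_0^1 (-9*x^5 + 9*x^4 - 6*x^3 + 6*x^2) dx. Term by term:
  ∫_0^1 -9*x^5 dx = -3/2;  ∫_0^1 9*x^4 dx = 9/5;  ∫_0^1 -6*x^3 dx = -3/2;
  ∫_0^1 6*x^2 dx = 2.
Sum: -3/2 + 9/5 − 3/2 + 2 = 4/5.
So RHS = -∫_0^1 v(x) φ(x) dx = -4/5.
LHS − RHS = 8/15 ≠ 0, so the identity fails.
(For a valid weak derivative the identity must hold for EVERY test function, in particular this one. The failure shows v is NOT the weak derivative of u.)
Correct weak derivative would be u'(x) = 3*x**2 + 2.


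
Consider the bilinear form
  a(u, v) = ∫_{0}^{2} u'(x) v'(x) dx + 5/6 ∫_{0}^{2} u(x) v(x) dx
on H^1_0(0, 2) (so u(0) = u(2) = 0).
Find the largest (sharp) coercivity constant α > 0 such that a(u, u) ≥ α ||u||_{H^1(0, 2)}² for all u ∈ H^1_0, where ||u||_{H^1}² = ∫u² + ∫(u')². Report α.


α = (10/3 + π^2)/(4 + π^2)

Coercivity of a(·,·) on H^1_0(0, 2) means a(u, u) ≥ α ||u||_{H^1}² for every u ∈ H^1_0.
The interval has length L = 2, and Poincaré/coercivity depend only on L. Here a(u, u) = ∫(u')² + (5/6)·∫u².
Here 0 < c = 5/6 < 1. The condition a(u,u) ≥ α||u||_{H^1}² reads (1−α)∫(u')² ≥ (α−c)∫u². Any admissible α is ≤ 1 (rapidly oscillating u have ∫u²/∫(u')² → 0), and α = 1 would force 0 ≥ (1−c)∫u², impossible since c < 1; so 1−α > 0. By the sharp Poincaré inequality on H^1_0 of an interval of length L, ∫(u')² ≥ (π/L)²∫u² with equality for the first sine mode sin(π(x−x₀)/L) (x₀ the left endpoint), so the inequality holds for all u iff (1−α)(π/L)² ≥ α − c, i.e. α ≤ ((π/L)² + c)/((π/L)² + 1) = (1 + c(L/π)²)/(1 + (L/π)²). With (π/L)² = π^2/4 and c = 5/6, the largest admissible constant is α = ((π/L)² + c)/((π/L)² + 1).
Simplifying, α = (10/3 + π^2)/(4 + π^2).


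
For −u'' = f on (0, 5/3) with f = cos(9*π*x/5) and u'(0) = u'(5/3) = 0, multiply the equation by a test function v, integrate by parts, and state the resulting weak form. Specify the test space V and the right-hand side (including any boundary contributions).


V = H^1(0, 5/3) (no boundary constraint on v; u is determined up to an additive constant); weak form: ∫_0^5/3 u'v' dx = ∫_0^5/3 (cos(9*π*x/5)) v dx for all v ∈ V.

Multiply both sides by a test function v and integrate from 0 to 5/3:
  ∫_0^5/3 −u''(x) v(x) dx = ∫_0^5/3 f(x) v(x) dx.
Integrate the LHS by parts once:
  ∫_0^5/3 −u'' v dx = −[u'(x) v(x)]_0^5/3 + ∫_0^5/3 u'(x) v'(x) dx.
Thus ∫_0^5/3 u'(x) v'(x) dx = ∫_0^5/3 f(x) v(x) dx + [u'(x) v(x)]_0^5/3.
Choose V so that boundary terms are either known or forced to vanish.
u has homogeneous Neumann: u'(0) = u'(5/3) = 0. So [u' v]_0^5/3 = 0·v(5/3) − 0·v(0) = 0 for any v; take V = H^1(0, 5/3).
Weak formulation: find u (satisfying any essential BC) such that ∫_0^5/3 u'(x) v'(x) dx = ∫_0^5/3 f v dx for all v ∈ V (homogeneous Neumann, so boundary terms vanish).
Substituting f(x) = cos(9*π*x/5), the right-hand side is ∫_0^5/3 (cos(9*π*x/5)) v dx.
Compatibility check (pure Neumann): taking v ≡ 1 ∈ V gives 0 = ∫_0^5/3 f dx + (0) − (0), i.e. ∫_0^5/3 f dx must equal u'(0) − u'(5/3) = 0. Indeed ∫_0^5/3 (cos(9*π*x/5)) dx = 0, so the data are compatible. The solution is then unique only up to an additive constant (fix it e.g. by requiring ∫_0^5/3 u dx = 0).


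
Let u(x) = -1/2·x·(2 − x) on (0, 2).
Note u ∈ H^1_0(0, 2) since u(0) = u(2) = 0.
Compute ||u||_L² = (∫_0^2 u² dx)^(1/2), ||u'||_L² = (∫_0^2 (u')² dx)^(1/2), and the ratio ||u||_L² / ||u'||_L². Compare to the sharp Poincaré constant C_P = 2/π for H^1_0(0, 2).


||u||_L² / ||u'||_L² = sqrt(10)/5 < C_P = 2/π.

u(x) = -1/2·x·(2 − x), so u'(x) = x - 1.
u(x) = -1/2·x·(2 − x) vanishes at x = 0 and x = 2, so u ∈ H^1_0(0, 2). Differentiate via the product rule and integrate the resulting polynomials term by term.
  ∫_0^2 u² dx = ∫_0^2 (x^4/4 - x^3 + x^2) dx. Term by term:
    ∫_0^2 x^4/4 dx = 8/5;  ∫_0^2 -x^3 dx = -4;  ∫_0^2 x^2 dx = 8/3.
  Sum: 8/5 − 4 + 8/3 = 4/15.
  ∫_0^2 (u')² dx = ∫_0^2 (x^2 - 2*x + 1) dx. Term by term:
    ∫_0^2 x^2 dx = 8/3;  ∫_0^2 -2*x dx = -4;  ∫_0^2 1 dx = 2.
  Sum: 8/3 − 4 + 2 = 2/3.
∫_0^2 u² dx = 4/15, so ||u||_L² = 2*sqrt(15)/15.
∫_0^2 (u')² dx = 2/3, so ||u'||_L² = sqrt(6)/3.
Ratio ||u||_L² / ||u'||_L² = sqrt(10)/5.
Sharp Poincaré constant on H^1_0(0, 2) is C_P = L/π = 2/π, achieved by sin(π/2·x).
A polynomial bump cannot attain the sharp Poincaré constant (only the first sine eigenfunction does), so the ratio is strictly less than C_P, consistent with ||u||_L² ≤ C_P ||u'||_L².


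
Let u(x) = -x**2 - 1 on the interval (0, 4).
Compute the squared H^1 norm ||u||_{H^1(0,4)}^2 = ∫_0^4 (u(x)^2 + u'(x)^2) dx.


||u||_{H^1}^2 = 1684/5

The H^1 norm (squared) on an interval (0, L) is
  ||u||_{H^1}^2 = ∫_0^L u(x)^2 dx + ∫_0^L u'(x)^2 dx.
Compute u'(x) = -2*x.
Then u(x)^2 = x**4 + 2*x**2 + 1 and u'(x)^2 = 4*x**2.
Integrate each monomial from 0 to 4 using ∫_0^4 c·x^n dx = c·4^(n+1)/(n+1):
  ∫_0^4 u(x)^2 dx = ∫_0^4 (x^4 + 2*x^2 + 1) dx. Term by term:
    ∫_0^4 x^4 dx = 1024/5;  ∫_0^4 2*x^2 dx = 128/3;  ∫_0^4 1 dx = 4.
  Sum: 1024/5 + 128/3 + 4 = 3772/15.
  ∫_0^4 u'(x)^2 dx = ∫_0^4 (4*x^2) dx. Term by term:
    ∫_0^4 4*x^2 dx = 256/3.
Adding: ||u||_{H^1}^2 = 3772/15 + 256/3 = 1684/5.


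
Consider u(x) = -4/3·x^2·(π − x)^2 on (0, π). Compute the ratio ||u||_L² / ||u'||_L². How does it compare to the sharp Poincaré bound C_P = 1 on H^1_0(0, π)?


||u||_L² / ||u'||_L² = sqrt(3)*π/6 < C_P = 1.

u(x) = -4/3·x^2·(π − x)^2, so u'(x) = 8*x*(x*(π - x) - (x - π)^2)/3.
u(x) = -4/3·x^2·(π − x)^2 vanishes at x = 0 and x = π, so u ∈ H^1_0(0, π). Differentiate via the product rule and integrate the resulting polynomials term by term.
  ∫_0^π u² dx = ∫_0^π (16*x^8/9 - 64*π*x^7/9 + 32*π^2*x^6/3 - 64*π^3*x^5/9 + 16*π^4*x^4/9) dx. Term by term:
    ∫_0^π 16*x^8/9 dx = 16*π^9/81;  ∫_0^π -64*π*x^7/9 dx = -8*π^9/9;  ∫_0^π 32*π^2*x^6/3 dx = 32*π^9/21;
    ∫_0^π -64*π^3*x^5/9 dx = -32*π^9/27;  ∫_0^π 16*π^4*x^4/9 dx = 16*π^9/45.
  Sum: 16*π^9/81 − 8*π^9/9 + 32*π^9/21 − 32*π^9/27 + 16*π^9/45 = 8*π^9/2835.
  ∫_0^π (u')² dx = ∫_0^π (256*x^6/9 - 256*π*x^5/3 + 832*π^2*x^4/9 - 128*π^3*x^3/3 + 64*π^4*x^2/9) dx. Term by term:
    ∫_0^π 256*x^6/9 dx = 256*π^7/63;  ∫_0^π -256*π*x^5/3 dx = -128*π^7/9;  ∫_0^π 832*π^2*x^4/9 dx = 832*π^7/45;
    ∫_0^π -128*π^3*x^3/3 dx = -32*π^7/3;  ∫_0^π 64*π^4*x^2/9 dx = 64*π^7/27.
  Sum: 256*π^7/63 − 128*π^7/9 + 832*π^7/45 − 32*π^7/3 + 64*π^7/27 = 32*π^7/945.
∫_0^π u² dx = 8*π^9/2835, so ||u||_L² = 2*sqrt(70)*π^(9/2)/315.
∫_0^π (u')² dx = 32*π^7/945, so ||u'||_L² = 4*sqrt(210)*π^(7/2)/315.
Ratio ||u||_L² / ||u'||_L² = sqrt(3)*π/6.
Sharp Poincaré constant on H^1_0(0, π) is C_P = L/π = 1, achieved by sin(x).
A polynomial bump cannot attain the sharp Poincaré constant (only the first sine eigenfunction does), so the ratio is strictly less than C_P, consistent with ||u||_L² ≤ C_P ||u'||_L².


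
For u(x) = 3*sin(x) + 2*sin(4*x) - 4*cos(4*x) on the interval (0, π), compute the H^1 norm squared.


||u||_{H^1(0,π)}^2 = 272/5 + 179*π

u'(x) = 16*sin(4*x) + 3*cos(x) + 8*cos(4*x).
Expand u² and (u')² and integrate term by term on (0, π), using: for integers n ≥ 1, ∫_0^π sin²(nx) dx = ∫_0^π cos²(nx) dx = π/2; for n ≠ n', ∫_0^π sin(nx)sin(n'x) dx = ∫_0^π cos(nx)cos(n'x) dx = 0; and by product-to-sum, ∫_0^π sin(nx)cos(n'x) dx = ½∫_0^π [sin((n+n')x) + sin((n−n')x)] dx, which is 0 when n+n' is even and 2n/(n²−n'²) when n+n' is odd (it need not vanish on (0, π)).
  u² squared terms: (-4)²·∫cos(4x)² dx = 16·π/2 = 8*π;  (2)²·∫sin(4x)² dx = 4·π/2 = 2*π;  (3)²·∫sin(x)² dx = 9·π/2 = 9*π/2.
  u² cross terms: 2·(-4)·(2)·∫cos(4x)·sin(4x) dx = -16·(0) = 0;  2·(-4)·(3)·∫cos(4x)·sin(x) dx = -24·(-2/15) = 16/5;  2·(2)·(3)·∫sin(4x)·sin(x) dx = 12·(0) = 0.
  So ∫_0^π u² dx = 8*π + 2*π + 9*π/2 + 0 + 16/5 + 0 = 16/5 + 29*π/2.
  (u')² squared terms: (3)²·∫cos(x)² dx = 9·π/2 = 9*π/2;  (8)²·∫cos(4x)² dx = 64·π/2 = 32*π;  (16)²·∫sin(4x)² dx = 256·π/2 = 128*π.
  (u')² cross terms: 2·(3)·(8)·∫cos(x)·cos(4x) dx = 48·(0) = 0;  2·(3)·(16)·∫cos(x)·sin(4x) dx = 96·(8/15) = 256/5;  2·(8)·(16)·∫cos(4x)·sin(4x) dx = 256·(0) = 0.
  So ∫_0^π (u')² dx = 9*π/2 + 32*π + 128*π + 0 + 256/5 + 0 = 256/5 + 329*π/2.
||u||_{H^1}^2 = (16/5 + 29*π/2) + (256/5 + 329*π/2) = 272/5 + 179*π.


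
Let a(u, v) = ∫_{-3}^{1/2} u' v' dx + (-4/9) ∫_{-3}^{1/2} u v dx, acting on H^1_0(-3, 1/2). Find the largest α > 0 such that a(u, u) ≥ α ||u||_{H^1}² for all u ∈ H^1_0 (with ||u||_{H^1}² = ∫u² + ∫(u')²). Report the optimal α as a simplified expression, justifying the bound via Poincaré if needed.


α = 4*(-49 + 9*π^2)/(9*(4*π^2 + 49))

Coercivity of a(·,·) on H^1_0(-3, 1/2) means a(u, u) ≥ α ||u||_{H^1}² for every u ∈ H^1_0.
The interval has length L = 7/2, and Poincaré/coercivity depend only on L. Here a(u, u) = ∫(u')² + (-4/9)·∫u².
Here c = -4/9 < 0 with |c| < (π/L)² = 4*π^2/49, so coercivity still holds. The condition a(u,u) ≥ α||u||_{H^1}² reads (1−α)∫(u')² ≥ (α−c)∫u². Any admissible α is ≤ 1 (rapidly oscillating u have ∫u²/∫(u')² → 0), and α = 1 would force 0 ≥ (1−c)∫u², impossible since c < 1; so 1−α > 0. By the sharp Poincaré inequality on H^1_0 of an interval of length L, ∫(u')² ≥ (π/L)²∫u² with equality for the first sine mode sin(π(x−x₀)/L) (x₀ the left endpoint), so the inequality holds for all u iff (1−α)(π/L)² ≥ α − c, i.e. α ≤ ((π/L)² + c)/((π/L)² + 1) = (1 + c(L/π)²)/(1 + (L/π)²). (Direct route, valid since c ≤ 0: Poincaré gives c∫u² ≥ c(L/π)²∫(u')², so a(u,u) ≥ (1 + c(L/π)²)∫(u')², while ||u||_{H^1}² ≤ (1 + (L/π)²)∫(u')²; dividing yields the same α.) With (π/L)² = 4*π^2/49 and c = -4/9, the largest admissible constant is α = ((π/L)² + c)/((π/L)² + 1).
Simplifying, α = 4*(-49 + 9*π^2)/(9*(4*π^2 + 49)).


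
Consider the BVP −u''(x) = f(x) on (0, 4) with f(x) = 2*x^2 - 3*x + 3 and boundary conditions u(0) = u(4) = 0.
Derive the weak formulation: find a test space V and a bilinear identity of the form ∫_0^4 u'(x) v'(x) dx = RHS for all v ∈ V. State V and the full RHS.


V = H^1_0(0, 4) (so v(0) = v(4) = 0); weak form: ∫_0^4 u'v' dx = ∫_0^4 (2*x^2 - 3*x + 3) v dx for all v ∈ V.

Multiply both sides by a test function v and integrate from 0 to 4:
  ∫_0^4 −u''(x) v(x) dx = ∫_0^4 f(x) v(x) dx.
Integrate the LHS by parts once:
  ∫_0^4 −u'' v dx = −[u'(x) v(x)]_0^4 + ∫_0^4 u'(x) v'(x) dx.
Thus ∫_0^4 u'(x) v'(x) dx = ∫_0^4 f(x) v(x) dx + [u'(x) v(x)]_0^4.
Choose V so that boundary terms are either known or forced to vanish.
u is Dirichlet: u(0) = u(4) = 0. Let V = H^1_0(0, 4); then v(0) = v(4) = 0, and [u' v]_0^4 = 0.
Weak formulation: find u (satisfying any essential BC) such that ∫_0^4 u'(x) v'(x) dx = ∫_0^4 f v dx for all v ∈ V.
Substituting f(x) = 2*x^2 - 3*x + 3, the right-hand side is ∫_0^4 (2*x^2 - 3*x + 3) v dx.


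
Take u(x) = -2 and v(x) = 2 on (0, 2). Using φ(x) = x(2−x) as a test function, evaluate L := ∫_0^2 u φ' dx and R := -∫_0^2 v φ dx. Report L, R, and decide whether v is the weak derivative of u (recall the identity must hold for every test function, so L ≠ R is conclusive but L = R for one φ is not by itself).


LHS = 0, RHS = -8/3. No, v is not the weak derivative of u.

u(x) = -2, classical derivative u'(x) = 0.
φ(x) = x(2−x), so φ'(x) = 2 - 2*x.
Note φ(0) = φ(2) = 0, so the boundary term u·φ vanishes.
LHS = ∫_0^2 u(x) φ'(x) dx = ∫_0^2 (4*x - 4) dx. Term by term:
  ∫_0^2 4*x dx = 8;  ∫_0^2 -4 dx = -8.
Sum: 8 − 8 = 0.
So LHS = 0.
∫_0^2 v(x) φ(x) dx = ∫_0^2 (-2*x^2 + 4*x) dx. Term by term:
  ∫_0^2 -2*x^2 dx = -16/3;  ∫_0^2 4*x dx = 8.
Sum: -16/3 + 8 = 8/3.
So RHS = -∫_0^2 v(x) φ(x) dx = -8/3.
LHS − RHS = 8/3 ≠ 0, so the identity fails.
(For a valid weak derivative the identity must hold for EVERY test function, in particular this one. The failure shows v is NOT the weak derivative of u.)
Correct weak derivative would be u'(x) = 0.


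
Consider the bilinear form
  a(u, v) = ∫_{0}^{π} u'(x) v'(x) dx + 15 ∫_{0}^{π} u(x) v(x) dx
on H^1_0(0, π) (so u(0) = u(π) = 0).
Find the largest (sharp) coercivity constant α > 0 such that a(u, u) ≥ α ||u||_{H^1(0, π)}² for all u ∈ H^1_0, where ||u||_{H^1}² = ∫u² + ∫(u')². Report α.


α = 1

Coercivity of a(·,·) on H^1_0(0, π) means a(u, u) ≥ α ||u||_{H^1}² for every u ∈ H^1_0.
The interval has length L = π, and Poincaré/coercivity depend only on L. Here a(u, u) = ∫(u')² + (15)·∫u².
Here c = 15 ≥ 1, so a(u,u) = ∫(u')² + c∫u² ≥ ∫(u')² + ∫u² = ||u||_{H^1}², i.e. α = 1 works. No larger α is possible: a(u,u) ≥ α||u||_{H^1}² means (1−α)∫(u')² ≥ (α−c)∫u², and for the modes u_n = sin(nπ(x−x₀)/L) (x₀ the left endpoint) one has ∫u_n²/∫(u_n')² = (L/(nπ))² → 0, so a(u_n,u_n)/||u_n||_{H^1}² → 1. Hence the optimal constant is α = 1.
Therefore α = 1.


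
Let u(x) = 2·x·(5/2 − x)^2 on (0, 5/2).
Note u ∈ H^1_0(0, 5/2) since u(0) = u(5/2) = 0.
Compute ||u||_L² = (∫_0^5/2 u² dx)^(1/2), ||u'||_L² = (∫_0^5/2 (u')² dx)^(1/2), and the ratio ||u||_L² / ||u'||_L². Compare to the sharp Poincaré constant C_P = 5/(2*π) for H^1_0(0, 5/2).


||u||_L² / ||u'||_L² = 5*sqrt(14)/28 < C_P = 5/(2*π).

u(x) = 2·x·(5/2 − x)^2, so u'(x) = (x - 5/2)*(6*x - 5).
u(x) = 2·x·(5/2 − x)^2 vanishes at x = 0 and x = 5/2, so u ∈ H^1_0(0, 5/2). Differentiate via the product rule and integrate the resulting polynomials term by term.
  ∫_0^5/2 u² dx = ∫_0^5/2 (4*x^6 - 40*x^5 + 150*x^4 - 250*x^3 + 625*x^2/4) dx. Term by term:
    ∫_0^5/2 4*x^6 dx = 78125/224;  ∫_0^5/2 -40*x^5 dx = -78125/48;  ∫_0^5/2 150*x^4 dx = 46875/16;
    ∫_0^5/2 -250*x^3 dx = -78125/32;  ∫_0^5/2 625*x^2/4 dx = 78125/96.
  Sum: 78125/224 − 78125/48 + 46875/16 − 78125/32 + 78125/96 = 15625/672.
  ∫_0^5/2 (u')² dx = ∫_0^5/2 (36*x^4 - 240*x^3 + 550*x^2 - 500*x + 625/4) dx. Term by term:
    ∫_0^5/2 36*x^4 dx = 5625/8;  ∫_0^5/2 -240*x^3 dx = -9375/4;  ∫_0^5/2 550*x^2 dx = 34375/12;
    ∫_0^5/2 -500*x dx = -3125/2;  ∫_0^5/2 625/4 dx = 3125/8.
  Sum: 5625/8 − 9375/4 + 34375/12 − 3125/2 + 3125/8 = 625/12.
∫_0^5/2 u² dx = 15625/672, so ||u||_L² = 125*sqrt(42)/168.
∫_0^5/2 (u')² dx = 625/12, so ||u'||_L² = 25*sqrt(3)/6.
Ratio ||u||_L² / ||u'||_L² = 5*sqrt(14)/28.
Sharp Poincaré constant on H^1_0(0, 5/2) is C_P = L/π = 5/(2*π), achieved by sin(2*π/5·x).
A polynomial bump cannot attain the sharp Poincaré constant (only the first sine eigenfunction does), so the ratio is strictly less than C_P, consistent with ||u||_L² ≤ C_P ||u'||_L².


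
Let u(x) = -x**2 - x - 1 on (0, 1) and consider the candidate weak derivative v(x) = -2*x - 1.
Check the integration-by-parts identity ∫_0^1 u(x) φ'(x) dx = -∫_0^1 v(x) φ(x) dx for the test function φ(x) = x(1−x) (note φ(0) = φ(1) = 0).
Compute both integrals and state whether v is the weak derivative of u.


LHS = 1/3, RHS = 1/3. Yes, v = u' weakly.

u(x) = -x**2 - x - 1, classical derivative u'(x) = -2*x - 1.
φ(x) = x(1−x), so φ'(x) = 1 - 2*x.
Note φ(0) = φ(1) = 0, so the boundary term u·φ vanishes.
LHS = ∫_0^1 u(x) φ'(x) dx = ∫_0^1 (2*x^3 + x^2 + x - 1) dx. Term by term:
  ∫_0^1 2*x^3 dx = 1/2;  ∫_0^1 x^2 dx = 1/3;  ∫_0^1 x dx = 1/2;
  ∫_0^1 -1 dx = -1.
Sum: 1/2 + 1/3 + 1/2 − 1 = 1/3.
So LHS = 1/3.
∫_0^1 v(x) φ(x) dx = ∫_0^1 (2*x^3 - x^2 - x) dx. Term by term:
  ∫_0^1 2*x^3 dx = 1/2;  ∫_0^1 -x^2 dx = -1/3;  ∫_0^1 -x dx = -1/2.
Sum: 1/2 − 1/3 − 1/2 = -1/3.
So RHS = -∫_0^1 v(x) φ(x) dx = 1/3.
LHS = RHS, so the identity holds for this test φ.
Moreover u is smooth here and v(x) = u'(x) = -2*x - 1 pointwise, so the identity holds for every test function. Hence v is the weak derivative of u.


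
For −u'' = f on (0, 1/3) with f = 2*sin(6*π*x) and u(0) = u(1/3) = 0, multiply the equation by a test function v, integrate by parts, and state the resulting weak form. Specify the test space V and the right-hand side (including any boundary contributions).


V = H^1_0(0, 1/3) (so v(0) = v(1/3) = 0); weak form: ∫_0^1/3 u'v' dx = ∫_0^1/3 (2*sin(6*π*x)) v dx for all v ∈ V.

Multiply both sides by a test function v and integrate from 0 to 1/3:
  ∫_0^1/3 −u''(x) v(x) dx = ∫_0^1/3 f(x) v(x) dx.
Integrate the LHS by parts once:
  ∫_0^1/3 −u'' v dx = −[u'(x) v(x)]_0^1/3 + ∫_0^1/3 u'(x) v'(x) dx.
Thus ∫_0^1/3 u'(x) v'(x) dx = ∫_0^1/3 f(x) v(x) dx + [u'(x) v(x)]_0^1/3.
Choose V so that boundary terms are either known or forced to vanish.
u is Dirichlet: u(0) = u(1/3) = 0. Let V = H^1_0(0, 1/3); then v(0) = v(1/3) = 0, and [u' v]_0^1/3 = 0.
Weak formulation: find u (satisfying any essential BC) such that ∫_0^1/3 u'(x) v'(x) dx = ∫_0^1/3 f v dx for all v ∈ V.
Substituting f(x) = 2*sin(6*π*x), the right-hand side is ∫_0^1/3 (2*sin(6*π*x)) v dx.


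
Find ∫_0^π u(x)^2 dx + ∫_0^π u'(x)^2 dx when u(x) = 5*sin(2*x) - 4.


||u||_{H^1(0,π)}^2 = 157*π/2

u'(x) = 10*cos(2*x).
Expand u² and (u')² and integrate term by term on (0, π), using: for integers n ≥ 1, ∫_0^π sin²(nx) dx = ∫_0^π cos²(nx) dx = π/2; for n ≠ n', ∫_0^π sin(nx)sin(n'x) dx = ∫_0^π cos(nx)cos(n'x) dx = 0; and by product-to-sum, ∫_0^π sin(nx)cos(n'x) dx = ½∫_0^π [sin((n+n')x) + sin((n−n')x)] dx, which is 0 when n+n' is even and 2n/(n²−n'²) when n+n' is odd (it need not vanish on (0, π)). For the constant mode: ∫_0^π 1 dx = π, ∫_0^π cos(nx) dx = 0, ∫_0^π sin(nx) dx = (1−(−1)^n)/n.
  u² squared terms: (-4)²·∫1 dx = 16·π = 16*π;  (5)²·∫sin(2x)² dx = 25·π/2 = 25*π/2.
  u² cross terms: 2·(-4)·(5)·∫1·sin(2x) dx = -40·(0) = 0.
  So ∫_0^π u² dx = 16*π + 25*π/2 + 0 = 57*π/2.
  (u')² squared terms: (10)²·∫cos(2x)² dx = 100·π/2 = 50*π.
  So ∫_0^π (u')² dx = 50*π.
||u||_{H^1}^2 = (57*π/2) + (50*π) = 157*π/2.


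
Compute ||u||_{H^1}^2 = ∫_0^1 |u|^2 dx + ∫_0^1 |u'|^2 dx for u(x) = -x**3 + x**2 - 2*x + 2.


||u||_{H^1}^2 = 589/105

The H^1 norm (squared) on an interval (0, L) is
  ||u||_{H^1}^2 = ∫_0^L u(x)^2 dx + ∫_0^L u'(x)^2 dx.
Compute u'(x) = -3*x**2 + 2*x - 2.
Then u(x)^2 = x**6 - 2*x**5 + 5*x**4 - 8*x**3 + 8*x**2 - 8*x + 4 and u'(x)^2 = 9*x**4 - 12*x**3 + 16*x**2 - 8*x + 4.
Integrate each monomial from 0 to 1 using ∫_0^1 c·x^n dx = c·1^(n+1)/(n+1):
  ∫_0^1 u(x)^2 dx = ∫_0^1 (x^6 - 2*x^5 + 5*x^4 - 8*x^3 + 8*x^2 - 8*x + 4) dx. Term by term:
    ∫_0^1 x^6 dx = 1/7;  ∫_0^1 -2*x^5 dx = -1/3;  ∫_0^1 5*x^4 dx = 1;
    ∫_0^1 -8*x^3 dx = -2;  ∫_0^1 8*x^2 dx = 8/3;  ∫_0^1 -8*x dx = -4;
    ∫_0^1 4 dx = 4.
  Sum: 1/7 − 1/3 + 1 − 2 + 8/3 − 4 + 4 = 31/21.
  ∫_0^1 u'(x)^2 dx = ∫_0^1 (9*x^4 - 12*x^3 + 16*x^2 - 8*x + 4) dx. Term by term:
    ∫_0^1 9*x^4 dx = 9/5;  ∫_0^1 -12*x^3 dx = -3;  ∫_0^1 16*x^2 dx = 16/3;
    ∫_0^1 -8*x dx = -4;  ∫_0^1 4 dx = 4.
  Sum: 9/5 − 3 + 16/3 − 4 + 4 = 62/15.
Adding: ||u||_{H^1}^2 = 31/21 + 62/15 = 589/105.


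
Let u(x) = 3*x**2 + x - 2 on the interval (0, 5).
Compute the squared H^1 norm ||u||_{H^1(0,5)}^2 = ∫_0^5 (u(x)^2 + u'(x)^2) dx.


||u||_{H^1}^2 = 46375/6

The H^1 norm (squared) on an interval (0, L) is
  ||u||_{H^1}^2 = ∫_0^L u(x)^2 dx + ∫_0^L u'(x)^2 dx.
Compute u'(x) = 6*x + 1.
Then u(x)^2 = 9*x**4 + 6*x**3 - 11*x**2 - 4*x + 4 and u'(x)^2 = 36*x**2 + 12*x + 1.
Integrate each monomial from 0 to 5 using ∫_0^5 c·x^n dx = c·5^(n+1)/(n+1):
  ∫_0^5 u(x)^2 dx = ∫_0^5 (9*x^4 + 6*x^3 - 11*x^2 - 4*x + 4) dx. Term by term:
    ∫_0^5 9*x^4 dx = 5625;  ∫_0^5 6*x^3 dx = 1875/2;  ∫_0^5 -11*x^2 dx = -1375/3;
    ∫_0^5 -4*x dx = -50;  ∫_0^5 4 dx = 20.
  Sum: 5625 + 1875/2 − 1375/3 − 50 + 20 = 36445/6.
  ∫_0^5 u'(x)^2 dx = ∫_0^5 (36*x^2 + 12*x + 1) dx. Term by term:
    ∫_0^5 36*x^2 dx = 1500;  ∫_0^5 12*x dx = 150;  ∫_0^5 1 dx = 5.
  Sum: 1500 + 150 + 5 = 1655.
Adding: ||u||_{H^1}^2 = 36445/6 + 1655 = 46375/6.


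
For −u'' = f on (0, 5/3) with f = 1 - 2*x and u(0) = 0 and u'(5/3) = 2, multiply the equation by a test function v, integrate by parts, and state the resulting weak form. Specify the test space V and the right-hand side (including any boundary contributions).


V = {v ∈ H^1(0, 5/3) : v(0) = 0} (test functions vanish at x = 0 where u is specified); weak form: ∫_0^5/3 u'v' dx = ∫_0^5/3 (1 - 2*x) v dx + 2·v(5/3) for all v ∈ V.

Multiply both sides by a test function v and integrate from 0 to 5/3:
  ∫_0^5/3 −u''(x) v(x) dx = ∫_0^5/3 f(x) v(x) dx.
Integrate the LHS by parts once:
  ∫_0^5/3 −u'' v dx = −[u'(x) v(x)]_0^5/3 + ∫_0^5/3 u'(x) v'(x) dx.
Thus ∫_0^5/3 u'(x) v'(x) dx = ∫_0^5/3 f(x) v(x) dx + [u'(x) v(x)]_0^5/3.
Choose V so that boundary terms are either known or forced to vanish.
Mixed BC: u(0) = 0 (Dirichlet) and u'(5/3) = 2 (Neumann). Define V = {v ∈ H^1(0, 5/3) : v(0) = 0}. Then [u' v]_0^5/3 = u'(5/3)·v(5/3) − u'(0)·0 = 2·v(5/3).
Weak formulation: find u (satisfying any essential BC) such that ∫_0^5/3 u'(x) v'(x) dx = ∫_0^5/3 f v dx + 2·v(5/3) for all v ∈ V (Dirichlet at 0 absorbed into V; Neumann datum at x = 5/3 contributes the boundary term).
Substituting f(x) = 1 - 2*x, the right-hand side is ∫_0^5/3 (1 - 2*x) v dx + 2·v(5/3).


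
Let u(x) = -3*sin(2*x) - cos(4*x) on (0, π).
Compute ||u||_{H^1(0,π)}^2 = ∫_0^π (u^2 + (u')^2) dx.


||u||_{H^1(0,π)}^2 = 31*π

u'(x) = 4*sin(4*x) - 6*cos(2*x).
Expand u² and (u')² and integrate term by term on (0, π), using: for integers n ≥ 1, ∫_0^π sin²(nx) dx = ∫_0^π cos²(nx) dx = π/2; for n ≠ n', ∫_0^π sin(nx)sin(n'x) dx = ∫_0^π cos(nx)cos(n'x) dx = 0; and by product-to-sum, ∫_0^π sin(nx)cos(n'x) dx = ½∫_0^π [sin((n+n')x) + sin((n−n')x)] dx, which is 0 when n+n' is even and 2n/(n²−n'²) when n+n' is odd (it need not vanish on (0, π)).
  u² squared terms: (-1)²·∫cos(4x)² dx = 1·π/2 = π/2;  (-3)²·∫sin(2x)² dx = 9·π/2 = 9*π/2.
  u² cross terms: 2·(-1)·(-3)·∫cos(4x)·sin(2x) dx = 6·(0) = 0.
  So ∫_0^π u² dx = π/2 + 9*π/2 + 0 = 5*π.
  (u')² squared terms: (-6)²·∫cos(2x)² dx = 36·π/2 = 18*π;  (4)²·∫sin(4x)² dx = 16·π/2 = 8*π.
  (u')² cross terms: 2·(-6)·(4)·∫cos(2x)·sin(4x) dx = -48·(0) = 0.
  So ∫_0^π (u')² dx = 18*π + 8*π + 0 = 26*π.
||u||_{H^1}^2 = (5*π) + (26*π) = 31*π.


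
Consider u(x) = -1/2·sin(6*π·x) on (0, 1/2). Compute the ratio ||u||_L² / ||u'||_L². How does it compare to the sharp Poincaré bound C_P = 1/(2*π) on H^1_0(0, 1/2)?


||u||_L² / ||u'||_L² = 1/(6*π) < C_P = 1/(2*π).

u(x) = -1/2·sin(6*π·x), so u'(x) = -3*π*cos(6*π*x).
Writing u(x) = A·sin(kπx/L) with A = -1/2 and k = 3, use ∫_0^L sin²(kπx/L) dx = L/2 and ∫_0^L cos²(kπx/L) dx = L/2.
u² = 1/4·sin²(6*π·x) and (u')² = 9*π^2·cos²(6*π·x), and each of sin², cos² integrates to L/2 = 1/4 over (0, 1/2).
∫_0^1/2 u² dx = 1/16, so ||u||_L² = 1/4.
∫_0^1/2 (u')² dx = 9*π^2/4, so ||u'||_L² = 3*π/2.
Ratio ||u||_L² / ||u'||_L² = 1/(6*π).
Sharp Poincaré constant on H^1_0(0, 1/2) is C_P = L/π = 1/(2*π), achieved by sin(2*π·x).
This is the k = 3 harmonic; the ratio L/(kπ) is strictly less than C_P = L/π, consistent with the sharp inequality ||u||_L² ≤ C_P ||u'||_L².


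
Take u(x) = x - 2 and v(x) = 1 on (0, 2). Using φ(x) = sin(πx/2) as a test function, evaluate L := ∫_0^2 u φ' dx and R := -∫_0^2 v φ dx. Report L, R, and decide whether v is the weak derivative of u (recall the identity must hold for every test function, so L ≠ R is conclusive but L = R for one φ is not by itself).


LHS = -4/π, RHS = -4/π. Yes, v = u' weakly.

u(x) = x - 2, classical derivative u'(x) = 1.
φ(x) = sin(πx/2), so φ'(x) = π*cos(π*x/2)/2.
Note φ(0) = φ(2) = 0, so the boundary term u·φ vanishes.
LHS = ∫_0^2 u(x) φ'(x) dx = ∫_0^2 (π*x*cos(π*x/2)/2 - π*cos(π*x/2)) dx. Term by term:
  ∫_0^2 -π*cos(π*x/2) dx = 0;  ∫_0^2 π*x*cos(π*x/2)/2 dx = -4/π.
Sum: 0 − 4/π = -4/π.
So LHS = -4/π.
∫_0^2 v(x) φ(x) dx = ∫_0^2 (sin(π*x/2)) dx. Term by term:
  ∫_0^2 sin(π*x/2) dx = 4/π.
So RHS = -∫_0^2 v(x) φ(x) dx = -4/π.
LHS = RHS, so the identity holds for this test φ.
Moreover u is smooth here and v(x) = u'(x) = 1 pointwise, so the identity holds for every test function. Hence v is the weak derivative of u.


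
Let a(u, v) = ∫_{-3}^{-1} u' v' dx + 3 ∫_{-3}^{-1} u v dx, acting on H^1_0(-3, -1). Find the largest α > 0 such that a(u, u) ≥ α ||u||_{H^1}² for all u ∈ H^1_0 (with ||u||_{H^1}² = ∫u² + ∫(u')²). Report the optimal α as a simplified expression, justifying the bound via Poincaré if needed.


α = 1

Coercivity of a(·,·) on H^1_0(-3, -1) means a(u, u) ≥ α ||u||_{H^1}² for every u ∈ H^1_0.
The interval has length L = 2, and Poincaré/coercivity depend only on L. Here a(u, u) = ∫(u')² + (3)·∫u².
Here c = 3 ≥ 1, so a(u,u) = ∫(u')² + c∫u² ≥ ∫(u')² + ∫u² = ||u||_{H^1}², i.e. α = 1 works. No larger α is possible: a(u,u) ≥ α||u||_{H^1}² means (1−α)∫(u')² ≥ (α−c)∫u², and for the modes u_n = sin(nπ(x−x₀)/L) (x₀ the left endpoint) one has ∫u_n²/∫(u_n')² = (L/(nπ))² → 0, so a(u_n,u_n)/||u_n||_{H^1}² → 1. Hence the optimal constant is α = 1.
Therefore α = 1.


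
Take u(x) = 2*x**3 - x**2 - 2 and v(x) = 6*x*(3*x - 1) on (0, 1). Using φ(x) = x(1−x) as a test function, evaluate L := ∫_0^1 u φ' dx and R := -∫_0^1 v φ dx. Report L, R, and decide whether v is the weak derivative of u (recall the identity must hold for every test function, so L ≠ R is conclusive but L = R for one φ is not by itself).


LHS = -2/15, RHS = -2/5. No, v is not the weak derivative of u.

u(x) = 2*x**3 - x**2 - 2, classical derivative u'(x) = 6*x**2 - 2*x.
φ(x) = x(1−x), so φ'(x) = 1 - 2*x.
Note φ(0) = φ(1) = 0, so the boundary term u·φ vanishes.
LHS = ∫_0^1 u(x) φ'(x) dx = ∫_0^1 (-4*x^4 + 4*x^3 - x^2 + 4*x - 2) dx. Term by term:
  ∫_0^1 -4*x^4 dx = -4/5;  ∫_0^1 4*x^3 dx = 1;  ∫_0^1 -x^2 dx = -1/3;
  ∫_0^1 4*x dx = 2;  ∫_0^1 -2 dx = -2.
Sum: -4/5 + 1 − 1/3 + 2 − 2 = -2/15.
So LHS = -2/15.
∫_0^1 v(x) φ(x) dx = ∫_0^1 (-18*x^4 + 24*x^3 - 6*x^2) dx. Term by term:
  ∫_0^1 -18*x^4 dx = -18/5;  ∫_0^1 24*x^3 dx = 6;  ∫_0^1 -6*x^2 dx = -2.
Sum: -18/5 + 6 − 2 = 2/5.
So RHS = -∫_0^1 v(x) φ(x) dx = -2/5.
LHS − RHS = 4/15 ≠ 0, so the identity fails.
(For a valid weak derivative the identity must hold for EVERY test function, in particular this one. The failure shows v is NOT the weak derivative of u.)
Correct weak derivative would be u'(x) = 6*x**2 - 2*x.


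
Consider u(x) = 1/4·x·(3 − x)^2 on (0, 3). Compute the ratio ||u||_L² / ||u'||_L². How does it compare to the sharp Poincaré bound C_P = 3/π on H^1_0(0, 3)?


||u||_L² / ||u'||_L² = 3*sqrt(14)/14 < C_P = 3/π.

u(x) = 1/4·x·(3 − x)^2, so u'(x) = 3*(x - 3)*(x - 1)/4.
u(x) = 1/4·x·(3 − x)^2 vanishes at x = 0 and x = 3, so u ∈ H^1_0(0, 3). Differentiate via the product rule and integrate the resulting polynomials term by term.
  ∫_0^3 u² dx = ∫_0^3 (x^6/16 - 3*x^5/4 + 27*x^4/8 - 27*x^3/4 + 81*x^2/16) dx. Term by term:
    ∫_0^3 x^6/16 dx = 2187/112;  ∫_0^3 -3*x^5/4 dx = -729/8;  ∫_0^3 27*x^4/8 dx = 6561/40;
    ∫_0^3 -27*x^3/4 dx = -2187/16;  ∫_0^3 81*x^2/16 dx = 729/16.
  Sum: 2187/112 − 729/8 + 6561/40 − 2187/16 + 729/16 = 729/560.
  ∫_0^3 (u')² dx = ∫_0^3 (9*x^4/16 - 9*x^3/2 + 99*x^2/8 - 27*x/2 + 81/16) dx. Term by term:
    ∫_0^3 9*x^4/16 dx = 2187/80;  ∫_0^3 -9*x^3/2 dx = -729/8;  ∫_0^3 99*x^2/8 dx = 891/8;
    ∫_0^3 -27*x/2 dx = -243/4;  ∫_0^3 81/16 dx = 243/16.
  Sum: 2187/80 − 729/8 + 891/8 − 243/4 + 243/16 = 81/40.
∫_0^3 u² dx = 729/560, so ||u||_L² = 27*sqrt(35)/140.
∫_0^3 (u')² dx = 81/40, so ||u'||_L² = 9*sqrt(10)/20.
Ratio ||u||_L² / ||u'||_L² = 3*sqrt(14)/14.
Sharp Poincaré constant on H^1_0(0, 3) is C_P = L/π = 3/π, achieved by sin(π/3·x).
A polynomial bump cannot attain the sharp Poincaré constant (only the first sine eigenfunction does), so the ratio is strictly less than C_P, consistent with ||u||_L² ≤ C_P ||u'||_L².


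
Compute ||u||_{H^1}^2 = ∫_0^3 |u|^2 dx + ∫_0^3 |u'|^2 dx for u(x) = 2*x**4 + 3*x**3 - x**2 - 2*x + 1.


||u||_{H^1}^2 = 1980012/35

The H^1 norm (squared) on an interval (0, L) is
  ||u||_{H^1}^2 = ∫_0^L u(x)^2 dx + ∫_0^L u'(x)^2 dx.
Compute u'(x) = 8*x**3 + 9*x**2 - 2*x - 2.
Then u(x)^2 = 4*x**8 + 12*x**7 + 5*x**6 - 14*x**5 - 7*x**4 + 10*x**3 + 2*x**2 - 4*x + 1 and u'(x)^2 = 64*x**6 + 144*x**5 + 49*x**4 - 68*x**3 - 32*x**2 + 8*x + 4.
Integrate each monomial from 0 to 3 using ∫_0^3 c·x^n dx = c·3^(n+1)/(n+1):
  ∫_0^3 u(x)^2 dx = ∫_0^3 (4*x^8 + 12*x^7 + 5*x^6 - 14*x^5 - 7*x^4 + 10*x^3 + 2*x^2 - 4*x + 1) dx. Term by term:
    ∫_0^3 4*x^8 dx = 8748;  ∫_0^3 12*x^7 dx = 19683/2;  ∫_0^3 5*x^6 dx = 10935/7;
    ∫_0^3 -14*x^5 dx = -1701;  ∫_0^3 -7*x^4 dx = -1701/5;  ∫_0^3 10*x^3 dx = 405/2;
    ∫_0^3 2*x^2 dx = 18;  ∫_0^3 -4*x dx = -18;  ∫_0^3 1 dx = 3.
  Sum: 8748 + 19683/2 + 10935/7 − 1701 − 1701/5 + 405/2 + 18 − 18 + 3 = 641058/35.
  ∫_0^3 u'(x)^2 dx = ∫_0^3 (64*x^6 + 144*x^5 + 49*x^4 - 68*x^3 - 32*x^2 + 8*x + 4) dx. Term by term:
    ∫_0^3 64*x^6 dx = 139968/7;  ∫_0^3 144*x^5 dx = 17496;  ∫_0^3 49*x^4 dx = 11907/5;
    ∫_0^3 -68*x^3 dx = -1377;  ∫_0^3 -32*x^2 dx = -288;  ∫_0^3 8*x dx = 36;
    ∫_0^3 4 dx = 12.
  Sum: 139968/7 + 17496 + 11907/5 − 1377 − 288 + 36 + 12 = 1338954/35.
Adding: ||u||_{H^1}^2 = 641058/35 + 1338954/35 = 1980012/35.
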